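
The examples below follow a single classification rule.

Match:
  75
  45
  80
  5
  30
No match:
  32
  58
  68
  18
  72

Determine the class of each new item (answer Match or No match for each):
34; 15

No match, Match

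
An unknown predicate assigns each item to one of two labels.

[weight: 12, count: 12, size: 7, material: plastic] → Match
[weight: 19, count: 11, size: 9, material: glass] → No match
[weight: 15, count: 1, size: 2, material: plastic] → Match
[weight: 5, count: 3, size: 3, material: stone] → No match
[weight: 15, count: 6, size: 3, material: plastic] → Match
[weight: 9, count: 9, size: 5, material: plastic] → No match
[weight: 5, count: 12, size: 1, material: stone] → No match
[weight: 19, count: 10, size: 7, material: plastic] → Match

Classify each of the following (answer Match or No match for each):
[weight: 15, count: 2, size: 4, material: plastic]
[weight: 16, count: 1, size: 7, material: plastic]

Match, Match

'Match' ⟺ material is plastic AND weight ≥ 12.
[weight: 15, count: 2, size: 4, material: plastic] → material is plastic, weight = 15 → Match. [weight: 16, count: 1, size: 7, material: plastic] → material is plastic, weight = 16 → Match.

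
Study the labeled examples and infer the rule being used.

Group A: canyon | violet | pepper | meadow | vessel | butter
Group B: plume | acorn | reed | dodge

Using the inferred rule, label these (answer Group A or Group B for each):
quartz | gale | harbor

Rule: length 6. This holds for each 'Group A' example and fails for each 'Group B' one.
quartz: length 6, qualifies → Group A. gale: length 4, fails the rule → Group B. harbor: length 6, qualifies → Group A.

Group A, Group B, Group A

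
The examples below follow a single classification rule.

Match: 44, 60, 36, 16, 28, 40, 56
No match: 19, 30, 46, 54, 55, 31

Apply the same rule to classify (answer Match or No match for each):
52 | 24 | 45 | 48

Match, Match, No match, Match

The common property of the 'Match' items is: multiple of 4. No 'No match' item has it.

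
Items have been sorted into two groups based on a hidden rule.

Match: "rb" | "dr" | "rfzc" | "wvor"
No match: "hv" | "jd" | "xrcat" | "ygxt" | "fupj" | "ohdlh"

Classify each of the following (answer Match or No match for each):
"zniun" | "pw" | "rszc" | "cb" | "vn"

The classifier is using: even length AND contains 'r'.
"zniun": length 5, no 'r' — does not pass, so No match.
"pw": length 2, no 'r' — does not pass, so No match.
"rszc": length 4, has 'r' — passes, so Match.
"cb": length 2, no 'r' — does not pass, so No match.
"vn": length 2, no 'r' — does not pass, so No match.

No match, No match, Match, No match, No match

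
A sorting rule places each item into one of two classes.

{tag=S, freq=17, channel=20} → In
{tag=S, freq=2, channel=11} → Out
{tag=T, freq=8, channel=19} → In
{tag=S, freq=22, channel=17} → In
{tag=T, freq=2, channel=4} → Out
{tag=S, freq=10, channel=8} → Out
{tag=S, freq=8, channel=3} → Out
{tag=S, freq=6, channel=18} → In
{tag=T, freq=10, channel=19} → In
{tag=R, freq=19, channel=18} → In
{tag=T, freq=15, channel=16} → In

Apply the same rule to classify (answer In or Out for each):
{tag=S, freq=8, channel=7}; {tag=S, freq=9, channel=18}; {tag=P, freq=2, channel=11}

Out, In, Out

One predicate separates the groups cleanly: channel ≥ 16.
{tag=S, freq=8, channel=7} — channel = 7, hence Out.
{tag=S, freq=9, channel=18} — channel = 18, hence In.
{tag=P, freq=2, channel=11} — channel = 11, hence Out.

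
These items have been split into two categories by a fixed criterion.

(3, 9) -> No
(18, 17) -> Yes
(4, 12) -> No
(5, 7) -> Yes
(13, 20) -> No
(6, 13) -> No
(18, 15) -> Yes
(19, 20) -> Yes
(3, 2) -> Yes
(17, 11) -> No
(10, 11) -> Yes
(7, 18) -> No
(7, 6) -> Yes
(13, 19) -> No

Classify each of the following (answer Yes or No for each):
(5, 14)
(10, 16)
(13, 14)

No, No, Yes

The distinguishing property — |first − second| ≤ 3 — holds for all the 'Yes' cases and none of the 'No' cases.
(5, 14): |5−14| = 9 — doesn't qualify, so No. (10, 16): |10−16| = 6 — doesn't qualify, so No. (13, 14): |13−14| = 1 — matches, so Yes.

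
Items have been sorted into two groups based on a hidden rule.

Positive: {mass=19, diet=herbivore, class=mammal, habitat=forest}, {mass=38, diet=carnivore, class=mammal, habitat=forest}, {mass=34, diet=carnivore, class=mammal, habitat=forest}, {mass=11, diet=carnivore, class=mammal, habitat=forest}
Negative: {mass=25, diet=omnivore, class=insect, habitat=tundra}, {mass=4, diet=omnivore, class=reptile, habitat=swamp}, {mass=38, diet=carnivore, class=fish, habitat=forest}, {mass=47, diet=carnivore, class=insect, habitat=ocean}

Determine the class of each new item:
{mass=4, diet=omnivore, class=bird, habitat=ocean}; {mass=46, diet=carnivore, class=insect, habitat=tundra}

Negative, Negative

The classifier is using: class is mammal.
{mass=4, diet=omnivore, class=bird, habitat=ocean}: class is bird — does not satisfy this, so Negative.
{mass=46, diet=carnivore, class=insect, habitat=tundra}: class is insect — does not satisfy this, so Negative.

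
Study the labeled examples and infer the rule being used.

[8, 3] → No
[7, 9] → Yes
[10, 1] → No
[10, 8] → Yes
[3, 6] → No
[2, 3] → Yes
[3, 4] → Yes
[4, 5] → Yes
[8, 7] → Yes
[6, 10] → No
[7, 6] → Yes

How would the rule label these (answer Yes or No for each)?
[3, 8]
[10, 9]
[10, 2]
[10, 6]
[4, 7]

The rule appears to be: |first − second| ≤ 2.
[3, 8]: |3−8| = 5, doesn't qualify → No. [10, 9]: |10−9| = 1, passes → Yes. [10, 2]: |10−2| = 8, doesn't qualify → No. [10, 6]: |10−6| = 4, doesn't qualify → No. [4, 7]: |4−7| = 3, doesn't qualify → No.

No, Yes, No, No, No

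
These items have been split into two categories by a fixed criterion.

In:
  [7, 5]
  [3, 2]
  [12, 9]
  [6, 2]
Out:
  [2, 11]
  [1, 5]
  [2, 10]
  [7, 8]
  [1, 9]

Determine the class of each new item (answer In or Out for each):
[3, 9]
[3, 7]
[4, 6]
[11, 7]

Out, Out, Out, In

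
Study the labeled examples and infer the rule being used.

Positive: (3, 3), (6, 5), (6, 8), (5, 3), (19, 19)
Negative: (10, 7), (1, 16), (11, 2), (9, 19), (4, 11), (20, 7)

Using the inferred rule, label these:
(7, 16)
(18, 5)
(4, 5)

Negative, Negative, Positive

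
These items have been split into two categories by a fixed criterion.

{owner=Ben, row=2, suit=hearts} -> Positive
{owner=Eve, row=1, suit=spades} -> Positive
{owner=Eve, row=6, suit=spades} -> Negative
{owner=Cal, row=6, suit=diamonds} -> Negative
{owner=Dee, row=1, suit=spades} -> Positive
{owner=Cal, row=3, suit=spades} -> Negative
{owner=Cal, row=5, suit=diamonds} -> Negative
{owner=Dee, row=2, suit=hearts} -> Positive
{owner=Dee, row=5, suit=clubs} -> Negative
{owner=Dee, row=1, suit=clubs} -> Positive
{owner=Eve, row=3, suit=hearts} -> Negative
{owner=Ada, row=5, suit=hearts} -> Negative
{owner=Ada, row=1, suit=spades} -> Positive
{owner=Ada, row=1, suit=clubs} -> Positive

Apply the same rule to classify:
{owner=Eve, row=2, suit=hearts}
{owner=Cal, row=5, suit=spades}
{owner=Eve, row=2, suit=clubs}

Positive, Negative, Positive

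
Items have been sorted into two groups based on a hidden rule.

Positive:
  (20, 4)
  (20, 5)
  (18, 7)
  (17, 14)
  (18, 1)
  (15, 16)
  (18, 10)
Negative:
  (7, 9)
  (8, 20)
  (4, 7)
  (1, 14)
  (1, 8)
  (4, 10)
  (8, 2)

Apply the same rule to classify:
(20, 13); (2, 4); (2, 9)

Positive, Negative, Negative

The simplest hypothesis consistent with all the labels is: first ≥ 9.
(20, 13) — first 20, hence Positive.
(2, 4) — first 2, hence Negative.
(2, 9) — first 2, hence Negative.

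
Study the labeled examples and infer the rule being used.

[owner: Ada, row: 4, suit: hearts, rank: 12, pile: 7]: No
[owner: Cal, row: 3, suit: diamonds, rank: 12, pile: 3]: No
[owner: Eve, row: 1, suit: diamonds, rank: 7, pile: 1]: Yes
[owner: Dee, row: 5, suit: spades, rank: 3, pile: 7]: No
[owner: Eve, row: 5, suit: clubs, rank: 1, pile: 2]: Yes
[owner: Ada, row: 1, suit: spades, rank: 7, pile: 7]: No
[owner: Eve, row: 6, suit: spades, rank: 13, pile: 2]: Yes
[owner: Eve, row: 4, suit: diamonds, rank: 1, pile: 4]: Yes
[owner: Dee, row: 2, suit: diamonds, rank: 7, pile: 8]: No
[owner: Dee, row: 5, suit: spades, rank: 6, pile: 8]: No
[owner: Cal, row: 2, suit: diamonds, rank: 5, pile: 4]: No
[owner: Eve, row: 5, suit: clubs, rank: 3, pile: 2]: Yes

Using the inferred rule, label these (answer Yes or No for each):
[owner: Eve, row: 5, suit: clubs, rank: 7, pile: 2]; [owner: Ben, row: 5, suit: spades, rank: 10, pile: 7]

Yes, No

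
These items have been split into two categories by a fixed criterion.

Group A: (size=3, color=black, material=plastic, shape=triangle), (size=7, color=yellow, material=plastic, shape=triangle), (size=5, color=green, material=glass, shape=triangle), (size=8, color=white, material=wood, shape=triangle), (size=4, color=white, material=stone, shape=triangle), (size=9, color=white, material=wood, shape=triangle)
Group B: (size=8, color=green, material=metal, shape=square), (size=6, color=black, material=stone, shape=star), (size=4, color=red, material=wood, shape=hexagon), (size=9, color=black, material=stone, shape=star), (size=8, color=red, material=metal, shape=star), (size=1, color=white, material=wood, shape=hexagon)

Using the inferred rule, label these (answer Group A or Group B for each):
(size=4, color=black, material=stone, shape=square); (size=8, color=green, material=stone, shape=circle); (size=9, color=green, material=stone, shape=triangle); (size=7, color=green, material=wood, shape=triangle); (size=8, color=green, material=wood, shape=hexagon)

A rule that fits every label: shape is triangle — true of each 'Group A' example, false of each 'Group B' one.
(size=4, color=black, material=stone, shape=square) → shape is square → Group B.
(size=8, color=green, material=stone, shape=circle) → shape is circle → Group B.
(size=9, color=green, material=stone, shape=triangle) → shape is triangle → Group A.
(size=7, color=green, material=wood, shape=triangle) → shape is triangle → Group A.
(size=8, color=green, material=wood, shape=hexagon) → shape is hexagon → Group B.

Group B, Group B, Group A, Group A, Group B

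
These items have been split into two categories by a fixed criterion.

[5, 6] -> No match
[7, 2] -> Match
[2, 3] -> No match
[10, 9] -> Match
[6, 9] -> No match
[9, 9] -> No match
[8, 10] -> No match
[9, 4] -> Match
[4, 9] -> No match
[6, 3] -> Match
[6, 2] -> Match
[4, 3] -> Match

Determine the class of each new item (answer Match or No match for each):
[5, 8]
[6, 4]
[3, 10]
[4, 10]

No match, Match, No match, No match

Looking at the examples, the only property every 'Match' case has and every 'No match' case lacks is: first > second.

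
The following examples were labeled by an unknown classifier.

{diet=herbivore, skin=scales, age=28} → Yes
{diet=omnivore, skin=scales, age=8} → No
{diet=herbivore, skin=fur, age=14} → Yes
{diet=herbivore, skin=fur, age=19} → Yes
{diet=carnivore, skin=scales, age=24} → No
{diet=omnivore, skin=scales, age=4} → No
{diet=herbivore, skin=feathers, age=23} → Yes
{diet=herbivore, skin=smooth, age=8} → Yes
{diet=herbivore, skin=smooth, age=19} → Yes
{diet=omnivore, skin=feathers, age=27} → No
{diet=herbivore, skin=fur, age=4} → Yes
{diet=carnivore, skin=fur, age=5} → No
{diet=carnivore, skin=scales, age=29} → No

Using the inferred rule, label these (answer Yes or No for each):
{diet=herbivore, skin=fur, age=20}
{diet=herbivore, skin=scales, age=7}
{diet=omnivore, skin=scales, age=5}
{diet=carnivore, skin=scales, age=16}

Yes, Yes, No, No

The pattern is that an item is 'Yes' exactly when: diet is herbivore.
{diet=herbivore, skin=fur, age=20}: Yes (diet is herbivore). {diet=herbivore, skin=scales, age=7}: Yes (diet is herbivore). {diet=omnivore, skin=scales, age=5}: No (diet is omnivore). {diet=carnivore, skin=scales, age=16}: No (diet is carnivore).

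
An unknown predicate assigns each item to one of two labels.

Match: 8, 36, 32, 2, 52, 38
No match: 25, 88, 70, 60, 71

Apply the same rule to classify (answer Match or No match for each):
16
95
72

Every 'Match' example satisfies: even AND at most 52. None of the 'No match' examples do.
16: 16 is even, 16 ≤ 52, qualifies → Match.
95: 95 is odd, 95 > 52, lacks this property → No match.
72: 72 is even, 72 > 52, lacks this property → No match.

Match, No match, No match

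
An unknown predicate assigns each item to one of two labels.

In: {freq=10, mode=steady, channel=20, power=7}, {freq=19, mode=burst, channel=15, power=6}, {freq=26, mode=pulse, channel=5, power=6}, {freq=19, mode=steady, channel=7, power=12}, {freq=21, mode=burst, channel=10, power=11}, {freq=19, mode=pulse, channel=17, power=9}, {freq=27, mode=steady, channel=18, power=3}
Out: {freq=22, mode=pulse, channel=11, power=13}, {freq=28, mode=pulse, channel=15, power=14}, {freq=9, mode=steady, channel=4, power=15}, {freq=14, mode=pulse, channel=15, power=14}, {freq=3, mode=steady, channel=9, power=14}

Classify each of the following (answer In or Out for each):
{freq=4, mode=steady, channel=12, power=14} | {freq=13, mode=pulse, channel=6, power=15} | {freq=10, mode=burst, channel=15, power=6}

Out, Out, In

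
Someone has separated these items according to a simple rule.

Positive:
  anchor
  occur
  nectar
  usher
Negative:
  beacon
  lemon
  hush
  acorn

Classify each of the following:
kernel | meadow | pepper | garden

Negative, Negative, Positive, Negative

The rule appears to be: ends with 'r'.
Negative: kernel, since ends with 'l'.
Negative: meadow, since ends with 'w'.
Positive: pepper, since ends with 'r'.
Negative: garden, since ends with 'n'.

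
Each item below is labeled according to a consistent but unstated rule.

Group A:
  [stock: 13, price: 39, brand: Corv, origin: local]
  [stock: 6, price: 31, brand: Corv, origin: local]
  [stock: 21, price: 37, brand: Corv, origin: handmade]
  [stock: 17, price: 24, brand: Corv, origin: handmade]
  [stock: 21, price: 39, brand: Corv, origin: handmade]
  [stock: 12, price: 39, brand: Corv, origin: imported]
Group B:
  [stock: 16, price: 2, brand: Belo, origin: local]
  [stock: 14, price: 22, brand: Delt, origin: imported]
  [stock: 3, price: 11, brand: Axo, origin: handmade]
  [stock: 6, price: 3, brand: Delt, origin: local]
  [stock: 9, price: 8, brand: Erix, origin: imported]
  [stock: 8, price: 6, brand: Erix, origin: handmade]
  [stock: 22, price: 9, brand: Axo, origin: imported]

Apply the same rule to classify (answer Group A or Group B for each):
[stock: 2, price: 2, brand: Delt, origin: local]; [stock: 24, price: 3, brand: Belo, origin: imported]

Group B, Group B

Rule: brand is Corv. This holds for each 'Group A' example and fails for each 'Group B' one.
[stock: 2, price: 2, brand: Delt, origin: local]: brand is Delt — does not pass, so Group B.
[stock: 24, price: 3, brand: Belo, origin: imported]: brand is Belo — does not pass, so Group B.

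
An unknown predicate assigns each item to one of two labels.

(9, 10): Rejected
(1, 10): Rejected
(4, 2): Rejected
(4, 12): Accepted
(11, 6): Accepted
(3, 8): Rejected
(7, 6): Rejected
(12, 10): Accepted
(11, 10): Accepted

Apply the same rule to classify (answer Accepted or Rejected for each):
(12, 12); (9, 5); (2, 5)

Accepted, Rejected, Rejected

The distinguishing property — max ≥ 11 — holds for all the 'Accepted' cases and none of the 'Rejected' cases.
(12, 12) → max 12 → Accepted. (9, 5) → max 9 → Rejected. (2, 5) → max 5 → Rejected.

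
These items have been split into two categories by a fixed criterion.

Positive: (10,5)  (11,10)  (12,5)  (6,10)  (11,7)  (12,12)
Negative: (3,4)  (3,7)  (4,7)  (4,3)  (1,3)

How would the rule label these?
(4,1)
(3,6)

Negative, Negative

The simplest hypothesis consistent with all the labels is: sum ≥ 15.
(4,1): 4+1 = 5, doesn't qualify → Negative.
(3,6): 3+6 = 9, doesn't qualify → Negative.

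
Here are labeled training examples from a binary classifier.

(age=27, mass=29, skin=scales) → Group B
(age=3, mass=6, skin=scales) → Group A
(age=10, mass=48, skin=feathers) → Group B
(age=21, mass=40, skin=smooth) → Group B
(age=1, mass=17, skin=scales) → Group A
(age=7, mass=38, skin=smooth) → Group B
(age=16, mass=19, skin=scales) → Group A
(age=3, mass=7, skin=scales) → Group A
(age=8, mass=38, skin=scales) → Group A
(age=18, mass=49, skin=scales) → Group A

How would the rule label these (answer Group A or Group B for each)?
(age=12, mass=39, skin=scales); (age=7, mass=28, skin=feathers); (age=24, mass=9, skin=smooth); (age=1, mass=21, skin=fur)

Group A, Group B, Group B, Group B

The classifier is using: skin is scales AND age ≤ 18.
(age=12, mass=39, skin=scales) — skin is scales, age = 12, hence Group A.
(age=7, mass=28, skin=feathers) — skin is feathers, age = 7, hence Group B.
(age=24, mass=9, skin=smooth) — skin is smooth, age = 24, hence Group B.
(age=1, mass=21, skin=fur) — skin is fur, age = 1, hence Group B.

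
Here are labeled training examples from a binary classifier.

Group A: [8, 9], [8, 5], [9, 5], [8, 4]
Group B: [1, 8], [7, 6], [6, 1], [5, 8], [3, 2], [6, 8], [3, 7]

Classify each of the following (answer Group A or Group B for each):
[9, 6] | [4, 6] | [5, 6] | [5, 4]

Rule: first ≥ 8. This holds for each 'Group A' example and fails for each 'Group B' one.
[9, 6]: first 9, checks out → Group A.
[4, 6]: first 4, does not pass → Group B.
[5, 6]: first 5, does not pass → Group B.
[5, 4]: first 5, does not pass → Group B.

Group A, Group B, Group B, Group B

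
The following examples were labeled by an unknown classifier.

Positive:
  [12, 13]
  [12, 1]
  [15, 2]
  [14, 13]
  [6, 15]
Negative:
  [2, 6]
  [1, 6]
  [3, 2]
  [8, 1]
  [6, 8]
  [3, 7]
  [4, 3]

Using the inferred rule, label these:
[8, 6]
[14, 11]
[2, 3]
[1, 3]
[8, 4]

Negative, Positive, Negative, Negative, Negative

The simplest hypothesis consistent with all the labels is: max ≥ 12.
[8, 6]: Negative (max 8). [14, 11]: Positive (max 14). [2, 3]: Negative (max 3). [1, 3]: Negative (max 3). [8, 4]: Negative (max 8).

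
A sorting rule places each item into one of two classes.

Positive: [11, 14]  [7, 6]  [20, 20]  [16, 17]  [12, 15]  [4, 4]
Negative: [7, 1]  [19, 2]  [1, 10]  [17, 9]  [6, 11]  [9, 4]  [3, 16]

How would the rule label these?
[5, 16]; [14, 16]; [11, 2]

Negative, Positive, Negative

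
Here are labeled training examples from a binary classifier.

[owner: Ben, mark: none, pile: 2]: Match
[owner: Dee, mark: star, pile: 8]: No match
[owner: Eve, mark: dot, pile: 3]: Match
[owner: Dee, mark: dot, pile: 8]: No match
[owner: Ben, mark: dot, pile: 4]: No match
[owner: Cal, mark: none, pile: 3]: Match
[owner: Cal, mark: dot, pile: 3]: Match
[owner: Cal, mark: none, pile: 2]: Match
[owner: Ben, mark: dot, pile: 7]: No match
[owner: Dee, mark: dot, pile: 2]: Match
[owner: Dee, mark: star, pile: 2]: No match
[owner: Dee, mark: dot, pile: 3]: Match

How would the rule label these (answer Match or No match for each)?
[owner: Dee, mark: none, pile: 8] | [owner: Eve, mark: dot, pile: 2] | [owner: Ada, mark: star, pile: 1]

A rule that fits every label: mark is not star AND pile ≤ 3 — true of each 'Match' example, false of each 'No match' one.
[owner: Dee, mark: none, pile: 8] — mark is none, pile = 8, hence No match.
[owner: Eve, mark: dot, pile: 2] — mark is dot, pile = 2, hence Match.
[owner: Ada, mark: star, pile: 1] — mark is star, pile = 1, hence No match.

No match, Match, No match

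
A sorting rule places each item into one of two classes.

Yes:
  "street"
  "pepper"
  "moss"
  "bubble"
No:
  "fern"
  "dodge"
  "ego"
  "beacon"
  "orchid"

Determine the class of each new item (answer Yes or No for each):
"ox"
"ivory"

No, No

A rule that fits every label: has a double letter — true of each 'Yes' example, false of each 'No' one.
"ox": No (no doubled letter). "ivory": No (no doubled letter).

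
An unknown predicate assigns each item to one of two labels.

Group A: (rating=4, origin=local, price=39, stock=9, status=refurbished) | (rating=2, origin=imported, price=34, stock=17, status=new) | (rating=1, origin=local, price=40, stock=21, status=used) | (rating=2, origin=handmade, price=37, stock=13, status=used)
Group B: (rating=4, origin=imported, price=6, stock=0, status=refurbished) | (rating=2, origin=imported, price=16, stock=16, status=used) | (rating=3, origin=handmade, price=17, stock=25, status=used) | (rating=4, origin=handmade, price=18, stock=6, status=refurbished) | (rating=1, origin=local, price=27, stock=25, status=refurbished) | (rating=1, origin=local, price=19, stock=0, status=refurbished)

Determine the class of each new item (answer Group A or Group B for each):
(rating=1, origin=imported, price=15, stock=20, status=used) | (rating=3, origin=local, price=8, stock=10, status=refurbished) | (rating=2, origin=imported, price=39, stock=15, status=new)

Group B, Group B, Group A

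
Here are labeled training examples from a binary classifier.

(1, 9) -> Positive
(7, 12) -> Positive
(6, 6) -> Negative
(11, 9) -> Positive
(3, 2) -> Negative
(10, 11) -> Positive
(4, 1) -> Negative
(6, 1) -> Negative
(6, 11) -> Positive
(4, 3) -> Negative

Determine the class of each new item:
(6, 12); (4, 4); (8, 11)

The distinguishing property — second ≥ 7 — holds for all the 'Positive' cases and none of the 'Negative' cases.
(6, 12): second 12 — fits, so Positive. (4, 4): second 4 — does not fit, so Negative. (8, 11): second 11 — fits, so Positive.

Positive, Negative, Positive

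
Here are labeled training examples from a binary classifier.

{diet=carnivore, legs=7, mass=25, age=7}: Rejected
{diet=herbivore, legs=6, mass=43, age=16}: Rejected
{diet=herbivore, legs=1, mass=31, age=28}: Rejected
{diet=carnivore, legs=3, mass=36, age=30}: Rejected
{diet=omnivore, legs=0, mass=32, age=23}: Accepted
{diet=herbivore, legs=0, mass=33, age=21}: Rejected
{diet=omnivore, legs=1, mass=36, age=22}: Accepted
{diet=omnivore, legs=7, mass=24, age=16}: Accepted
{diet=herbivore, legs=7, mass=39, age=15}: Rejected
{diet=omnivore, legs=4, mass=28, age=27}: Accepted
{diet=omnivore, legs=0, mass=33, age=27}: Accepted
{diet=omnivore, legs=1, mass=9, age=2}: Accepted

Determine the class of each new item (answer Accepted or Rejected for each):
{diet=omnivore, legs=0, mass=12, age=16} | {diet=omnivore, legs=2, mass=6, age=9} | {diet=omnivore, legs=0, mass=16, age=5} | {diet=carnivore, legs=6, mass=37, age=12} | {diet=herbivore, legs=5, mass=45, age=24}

Comparing the two groups points to one rule — diet is omnivore.
{diet=omnivore, legs=0, mass=12, age=16} → diet is omnivore → Accepted.
{diet=omnivore, legs=2, mass=6, age=9} → diet is omnivore → Accepted.
{diet=omnivore, legs=0, mass=16, age=5} → diet is omnivore → Accepted.
{diet=carnivore, legs=6, mass=37, age=12} → diet is carnivore → Rejected.
{diet=herbivore, legs=5, mass=45, age=24} → diet is herbivore → Rejected.

Accepted, Accepted, Accepted, Rejected, Rejected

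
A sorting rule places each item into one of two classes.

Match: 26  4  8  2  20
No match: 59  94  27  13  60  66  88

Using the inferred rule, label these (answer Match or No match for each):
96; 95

No match, No match

The common property of the 'Match' items is: even AND at most 26. No 'No match' item has it.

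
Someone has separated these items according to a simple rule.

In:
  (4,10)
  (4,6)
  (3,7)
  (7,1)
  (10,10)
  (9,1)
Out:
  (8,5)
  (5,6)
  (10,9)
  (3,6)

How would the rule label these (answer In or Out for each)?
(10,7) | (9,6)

Out, Out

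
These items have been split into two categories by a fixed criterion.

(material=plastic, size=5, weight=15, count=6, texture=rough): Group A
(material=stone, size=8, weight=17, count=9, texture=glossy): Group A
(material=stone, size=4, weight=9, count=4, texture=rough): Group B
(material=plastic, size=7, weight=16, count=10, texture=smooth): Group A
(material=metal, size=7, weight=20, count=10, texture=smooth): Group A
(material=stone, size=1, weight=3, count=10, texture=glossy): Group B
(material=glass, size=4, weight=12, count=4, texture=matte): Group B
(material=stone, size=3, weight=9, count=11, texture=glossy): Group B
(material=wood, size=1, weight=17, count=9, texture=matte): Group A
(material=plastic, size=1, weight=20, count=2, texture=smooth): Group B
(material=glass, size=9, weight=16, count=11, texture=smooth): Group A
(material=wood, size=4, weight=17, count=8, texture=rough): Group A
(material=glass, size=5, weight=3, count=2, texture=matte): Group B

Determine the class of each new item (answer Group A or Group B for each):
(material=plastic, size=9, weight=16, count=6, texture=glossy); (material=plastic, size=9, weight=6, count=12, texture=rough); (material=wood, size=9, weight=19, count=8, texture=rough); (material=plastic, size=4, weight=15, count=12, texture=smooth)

The classifier is using: count ≥ 4 AND weight ≥ 15.
(material=plastic, size=9, weight=16, count=6, texture=glossy): count = 6, weight = 16, fits → Group A.
(material=plastic, size=9, weight=6, count=12, texture=rough): count = 12, weight = 6, lacks this property → Group B.
(material=wood, size=9, weight=19, count=8, texture=rough): count = 8, weight = 19, fits → Group A.
(material=plastic, size=4, weight=15, count=12, texture=smooth): count = 12, weight = 15, fits → Group A.

Group A, Group B, Group A, Group A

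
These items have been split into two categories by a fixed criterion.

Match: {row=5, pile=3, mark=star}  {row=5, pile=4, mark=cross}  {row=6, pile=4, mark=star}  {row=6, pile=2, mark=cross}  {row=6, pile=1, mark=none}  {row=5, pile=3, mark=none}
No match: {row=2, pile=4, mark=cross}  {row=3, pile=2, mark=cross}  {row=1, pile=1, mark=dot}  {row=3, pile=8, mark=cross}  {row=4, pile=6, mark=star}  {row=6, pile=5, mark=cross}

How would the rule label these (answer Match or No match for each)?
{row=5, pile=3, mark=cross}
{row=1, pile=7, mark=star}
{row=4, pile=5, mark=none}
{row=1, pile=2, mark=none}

Rule: row ≥ 4 AND pile ≤ 4. This holds for each 'Match' example and fails for each 'No match' one.
{row=5, pile=3, mark=cross} — row = 5, pile = 3, hence Match.
{row=1, pile=7, mark=star} — row = 1, pile = 7, hence No match.
{row=4, pile=5, mark=none} — row = 4, pile = 5, hence No match.
{row=1, pile=2, mark=none} — row = 1, pile = 2, hence No match.

Match, No match, No match, No match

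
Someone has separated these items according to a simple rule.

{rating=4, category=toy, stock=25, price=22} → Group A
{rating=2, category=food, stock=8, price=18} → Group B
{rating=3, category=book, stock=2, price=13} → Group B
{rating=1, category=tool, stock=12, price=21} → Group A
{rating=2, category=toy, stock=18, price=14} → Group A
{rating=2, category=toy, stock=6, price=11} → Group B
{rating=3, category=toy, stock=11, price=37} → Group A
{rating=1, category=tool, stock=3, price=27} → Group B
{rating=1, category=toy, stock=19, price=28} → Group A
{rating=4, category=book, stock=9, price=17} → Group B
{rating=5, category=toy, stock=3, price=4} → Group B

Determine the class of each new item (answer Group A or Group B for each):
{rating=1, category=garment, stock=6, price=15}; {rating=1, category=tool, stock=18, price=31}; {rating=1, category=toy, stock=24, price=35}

Group B, Group A, Group A

A rule that fits every label: stock ≥ 11 — true of each 'Group A' example, false of each 'Group B' one.
{rating=1, category=garment, stock=6, price=15}: stock = 6 — doesn't qualify, so Group B.
{rating=1, category=tool, stock=18, price=31}: stock = 18 — checks out, so Group A.
{rating=1, category=toy, stock=24, price=35}: stock = 24 — checks out, so Group A.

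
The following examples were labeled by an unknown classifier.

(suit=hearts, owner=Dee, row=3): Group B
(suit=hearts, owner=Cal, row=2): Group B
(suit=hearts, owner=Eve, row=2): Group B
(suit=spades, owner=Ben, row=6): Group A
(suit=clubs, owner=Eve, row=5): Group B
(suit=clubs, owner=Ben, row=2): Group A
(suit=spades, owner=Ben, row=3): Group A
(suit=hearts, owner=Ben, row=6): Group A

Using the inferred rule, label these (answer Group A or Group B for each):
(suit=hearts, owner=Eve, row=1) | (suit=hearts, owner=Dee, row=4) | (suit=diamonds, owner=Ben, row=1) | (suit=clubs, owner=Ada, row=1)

The rule appears to be: owner is Ben.

Group B, Group B, Group A, Group B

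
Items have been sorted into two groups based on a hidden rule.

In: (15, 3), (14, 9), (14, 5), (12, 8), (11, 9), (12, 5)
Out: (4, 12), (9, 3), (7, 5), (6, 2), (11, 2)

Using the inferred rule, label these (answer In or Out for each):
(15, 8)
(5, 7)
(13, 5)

The distinguishing property — sum ≥ 17 — holds for all the 'In' cases and none of the 'Out' cases.
In: (15, 8), since 15+8 = 23. Out: (5, 7), since 5+7 = 12. In: (13, 5), since 13+5 = 18.

In, Out, In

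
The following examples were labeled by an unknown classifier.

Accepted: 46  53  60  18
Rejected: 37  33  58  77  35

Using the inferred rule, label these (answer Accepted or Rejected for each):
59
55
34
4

All 'Accepted' examples share one property — ≡ 4 (mod 7) — and every 'Rejected' example lacks it.
59: 59 mod 7 = 3, does not fit → Rejected. 55: 55 mod 7 = 6, does not fit → Rejected. 34: 34 mod 7 = 6, does not fit → Rejected. 4: 4 mod 7 = 4, matches → Accepted.

Rejected, Rejected, Rejected, Accepted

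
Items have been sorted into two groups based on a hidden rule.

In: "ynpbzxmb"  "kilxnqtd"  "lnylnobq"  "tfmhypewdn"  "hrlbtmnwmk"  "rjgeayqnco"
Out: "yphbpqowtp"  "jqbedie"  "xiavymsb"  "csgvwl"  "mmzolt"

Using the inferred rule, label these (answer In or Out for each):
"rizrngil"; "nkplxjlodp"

In, In

One predicate separates the groups cleanly: contains 'n'.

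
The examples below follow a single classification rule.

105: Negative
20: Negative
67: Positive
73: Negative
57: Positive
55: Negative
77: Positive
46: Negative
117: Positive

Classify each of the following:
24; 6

The distinguishing property — ends in digit 7 — holds for all the 'Positive' cases and none of the 'Negative' cases.
24: Negative (last digit 4). 6: Negative (last digit 6).

Negative, Negative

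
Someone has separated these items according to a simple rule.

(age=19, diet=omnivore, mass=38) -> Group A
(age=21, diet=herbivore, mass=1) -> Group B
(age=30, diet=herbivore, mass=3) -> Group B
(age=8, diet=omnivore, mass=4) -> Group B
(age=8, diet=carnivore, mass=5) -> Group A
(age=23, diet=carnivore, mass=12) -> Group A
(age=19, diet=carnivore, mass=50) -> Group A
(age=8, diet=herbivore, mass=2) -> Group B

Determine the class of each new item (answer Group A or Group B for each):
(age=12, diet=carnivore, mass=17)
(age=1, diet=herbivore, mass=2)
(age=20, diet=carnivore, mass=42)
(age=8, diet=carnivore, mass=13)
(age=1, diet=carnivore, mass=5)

The classifier is using: mass ≥ 5.
(age=12, diet=carnivore, mass=17) — mass = 17, hence Group A. (age=1, diet=herbivore, mass=2) — mass = 2, hence Group B. (age=20, diet=carnivore, mass=42) — mass = 42, hence Group A. (age=8, diet=carnivore, mass=13) — mass = 13, hence Group A. (age=1, diet=carnivore, mass=5) — mass = 5, hence Group A.

Group A, Group B, Group A, Group A, Group A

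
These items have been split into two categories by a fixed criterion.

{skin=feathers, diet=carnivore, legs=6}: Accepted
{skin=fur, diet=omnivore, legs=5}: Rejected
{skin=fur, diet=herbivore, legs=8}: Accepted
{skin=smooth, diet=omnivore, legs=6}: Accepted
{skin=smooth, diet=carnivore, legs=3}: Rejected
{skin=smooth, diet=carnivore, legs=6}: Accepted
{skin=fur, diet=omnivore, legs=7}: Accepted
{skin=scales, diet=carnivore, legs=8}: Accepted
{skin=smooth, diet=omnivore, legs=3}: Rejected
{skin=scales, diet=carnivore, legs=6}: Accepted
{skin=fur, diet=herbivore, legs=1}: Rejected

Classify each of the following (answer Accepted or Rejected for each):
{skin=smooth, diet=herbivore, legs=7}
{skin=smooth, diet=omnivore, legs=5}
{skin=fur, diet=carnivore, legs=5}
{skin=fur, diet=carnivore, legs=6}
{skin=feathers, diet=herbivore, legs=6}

A rule that fits every label: legs ≥ 6 — true of each 'Accepted' example, false of each 'Rejected' one.
{skin=smooth, diet=herbivore, legs=7} → legs = 7 → Accepted. {skin=smooth, diet=omnivore, legs=5} → legs = 5 → Rejected. {skin=fur, diet=carnivore, legs=5} → legs = 5 → Rejected. {skin=fur, diet=carnivore, legs=6} → legs = 6 → Accepted. {skin=feathers, diet=herbivore, legs=6} → legs = 6 → Accepted.

Accepted, Rejected, Rejected, Accepted, Accepted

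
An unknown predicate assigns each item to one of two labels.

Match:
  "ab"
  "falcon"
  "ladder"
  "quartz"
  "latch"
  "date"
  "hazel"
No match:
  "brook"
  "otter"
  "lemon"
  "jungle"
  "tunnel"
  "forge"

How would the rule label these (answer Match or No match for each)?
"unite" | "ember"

All 'Match' examples share one property — contains 'a' — and every 'No match' example lacks it.
"unite" → no 'a' → No match.
"ember" → no 'a' → No match.

No match, No match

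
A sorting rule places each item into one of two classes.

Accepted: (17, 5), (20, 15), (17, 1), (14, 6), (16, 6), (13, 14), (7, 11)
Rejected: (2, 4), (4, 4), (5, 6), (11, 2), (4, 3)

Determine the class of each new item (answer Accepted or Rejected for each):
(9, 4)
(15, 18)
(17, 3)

All 'Accepted' examples share one property — sum ≥ 18 — and every 'Rejected' example lacks it.
(9, 4): Rejected (9+4 = 13). (15, 18): Accepted (15+18 = 33). (17, 3): Accepted (17+3 = 20).

Rejected, Accepted, Accepted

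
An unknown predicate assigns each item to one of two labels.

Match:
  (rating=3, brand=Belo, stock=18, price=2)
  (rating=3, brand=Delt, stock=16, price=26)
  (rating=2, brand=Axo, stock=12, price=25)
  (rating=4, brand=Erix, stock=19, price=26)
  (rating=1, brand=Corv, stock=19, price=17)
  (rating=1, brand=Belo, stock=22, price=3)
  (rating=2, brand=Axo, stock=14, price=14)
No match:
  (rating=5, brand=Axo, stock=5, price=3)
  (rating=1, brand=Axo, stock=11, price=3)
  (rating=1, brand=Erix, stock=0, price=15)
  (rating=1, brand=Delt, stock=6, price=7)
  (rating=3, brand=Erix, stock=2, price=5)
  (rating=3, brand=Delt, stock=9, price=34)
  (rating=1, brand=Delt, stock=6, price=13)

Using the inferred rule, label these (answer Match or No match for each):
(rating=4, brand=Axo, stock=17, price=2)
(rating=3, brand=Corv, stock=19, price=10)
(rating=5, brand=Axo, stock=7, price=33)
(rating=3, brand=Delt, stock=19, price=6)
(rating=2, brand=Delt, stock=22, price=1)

Match, Match, No match, Match, Match

Rule: stock ≥ 12. This holds for each 'Match' example and fails for each 'No match' one.
(rating=4, brand=Axo, stock=17, price=2): stock = 17, meets the rule → Match. (rating=3, brand=Corv, stock=19, price=10): stock = 19, meets the rule → Match. (rating=5, brand=Axo, stock=7, price=33): stock = 7, lacks this property → No match. (rating=3, brand=Delt, stock=19, price=6): stock = 19, meets the rule → Match. (rating=2, brand=Delt, stock=22, price=1): stock = 22, meets the rule → Match.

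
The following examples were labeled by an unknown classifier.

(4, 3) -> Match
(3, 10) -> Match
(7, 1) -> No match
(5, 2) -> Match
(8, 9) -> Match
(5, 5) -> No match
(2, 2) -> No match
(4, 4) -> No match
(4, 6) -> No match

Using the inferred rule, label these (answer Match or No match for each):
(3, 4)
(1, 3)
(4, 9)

The rule appears to be: sum is odd.
(3, 4): 3+4 = 7, has this property → Match.
(1, 3): 1+3 = 4, doesn't match → No match.
(4, 9): 4+9 = 13, has this property → Match.

Match, No match, Match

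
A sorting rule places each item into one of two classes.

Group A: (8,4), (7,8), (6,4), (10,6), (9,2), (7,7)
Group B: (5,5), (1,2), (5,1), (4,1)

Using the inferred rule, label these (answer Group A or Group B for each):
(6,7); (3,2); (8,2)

Group A, Group B, Group A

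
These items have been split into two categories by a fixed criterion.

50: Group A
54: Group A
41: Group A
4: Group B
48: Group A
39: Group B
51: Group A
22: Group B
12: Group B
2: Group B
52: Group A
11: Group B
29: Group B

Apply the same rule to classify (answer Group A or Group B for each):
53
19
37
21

Group A, Group B, Group B, Group B

Every 'Group A' example satisfies: at least 41. None of the 'Group B' examples do.
53 — 53 ≥ 41, hence Group A.
19 — 19 < 41, hence Group B.
37 — 37 < 41, hence Group B.
21 — 21 < 41, hence Group B.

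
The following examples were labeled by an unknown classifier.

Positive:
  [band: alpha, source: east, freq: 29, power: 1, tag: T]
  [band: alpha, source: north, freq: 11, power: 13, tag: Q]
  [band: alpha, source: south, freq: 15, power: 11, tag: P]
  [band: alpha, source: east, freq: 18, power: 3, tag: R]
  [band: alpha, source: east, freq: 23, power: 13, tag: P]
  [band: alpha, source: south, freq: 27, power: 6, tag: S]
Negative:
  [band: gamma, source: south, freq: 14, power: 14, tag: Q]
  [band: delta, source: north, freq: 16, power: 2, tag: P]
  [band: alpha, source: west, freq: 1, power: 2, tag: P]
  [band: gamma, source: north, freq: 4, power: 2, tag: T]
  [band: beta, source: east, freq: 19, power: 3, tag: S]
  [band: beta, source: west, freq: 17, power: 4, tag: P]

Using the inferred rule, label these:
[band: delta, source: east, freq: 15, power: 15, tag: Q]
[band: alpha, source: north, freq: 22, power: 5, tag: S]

All 'Positive' examples share one property — band is alpha AND freq ≥ 4 — and every 'Negative' example lacks it.

Negative, Positive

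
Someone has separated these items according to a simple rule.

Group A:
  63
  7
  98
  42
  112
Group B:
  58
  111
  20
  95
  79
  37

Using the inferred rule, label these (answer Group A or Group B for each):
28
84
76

Group A, Group A, Group B

One predicate separates the groups cleanly: multiple of 7.
28 → 28 = 7·4 → Group A. 84 → 84 = 7·12 → Group A. 76 → 76 = 7·10 + 6 → Group B.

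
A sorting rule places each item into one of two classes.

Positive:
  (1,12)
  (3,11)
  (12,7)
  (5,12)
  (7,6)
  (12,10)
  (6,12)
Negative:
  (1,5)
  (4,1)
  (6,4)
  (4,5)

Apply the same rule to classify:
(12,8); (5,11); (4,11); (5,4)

Positive, Positive, Positive, Negative

The classifier is using: sum ≥ 13.
(12,8): Positive (12+8 = 20).
(5,11): Positive (5+11 = 16).
(4,11): Positive (4+11 = 15).
(5,4): Negative (5+4 = 9).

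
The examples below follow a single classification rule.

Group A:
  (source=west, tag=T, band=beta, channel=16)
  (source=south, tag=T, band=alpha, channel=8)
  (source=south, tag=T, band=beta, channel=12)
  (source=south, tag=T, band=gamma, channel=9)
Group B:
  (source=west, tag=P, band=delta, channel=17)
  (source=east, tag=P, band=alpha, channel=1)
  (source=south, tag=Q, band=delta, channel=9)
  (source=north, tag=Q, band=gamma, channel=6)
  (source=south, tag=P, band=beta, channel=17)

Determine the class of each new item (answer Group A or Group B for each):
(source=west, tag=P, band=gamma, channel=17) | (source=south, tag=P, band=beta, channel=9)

The pattern is that an item is 'Group A' exactly when: tag is T.
(source=west, tag=P, band=gamma, channel=17): tag is P — lacks this property, so Group B. (source=south, tag=P, band=beta, channel=9): tag is P — lacks this property, so Group B.

Group B, Group B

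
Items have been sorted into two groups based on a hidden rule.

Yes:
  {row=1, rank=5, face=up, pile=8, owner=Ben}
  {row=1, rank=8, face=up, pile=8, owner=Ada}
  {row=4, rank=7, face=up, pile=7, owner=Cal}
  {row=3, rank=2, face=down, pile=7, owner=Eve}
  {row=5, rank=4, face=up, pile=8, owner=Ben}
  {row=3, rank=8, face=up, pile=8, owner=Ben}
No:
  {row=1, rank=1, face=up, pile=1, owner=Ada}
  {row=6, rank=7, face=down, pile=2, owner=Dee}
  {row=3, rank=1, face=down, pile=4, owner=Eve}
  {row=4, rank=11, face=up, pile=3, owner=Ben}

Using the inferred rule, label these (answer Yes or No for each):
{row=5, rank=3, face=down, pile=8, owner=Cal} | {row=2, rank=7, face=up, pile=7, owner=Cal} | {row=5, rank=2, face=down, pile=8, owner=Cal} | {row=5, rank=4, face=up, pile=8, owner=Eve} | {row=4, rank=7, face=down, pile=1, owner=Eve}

Yes, Yes, Yes, Yes, No

The distinguishing property — pile ≥ 7 — holds for all the 'Yes' cases and none of the 'No' cases.
{row=5, rank=3, face=down, pile=8, owner=Cal}: pile = 8 — passes, so Yes. {row=2, rank=7, face=up, pile=7, owner=Cal}: pile = 7 — passes, so Yes. {row=5, rank=2, face=down, pile=8, owner=Cal}: pile = 8 — passes, so Yes. {row=5, rank=4, face=up, pile=8, owner=Eve}: pile = 8 — passes, so Yes. {row=4, rank=7, face=down, pile=1, owner=Eve}: pile = 1 — doesn't qualify, so No.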